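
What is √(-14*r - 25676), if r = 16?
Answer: 10*I*√259 ≈ 160.93*I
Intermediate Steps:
√(-14*r - 25676) = √(-14*16 - 25676) = √(-224 - 25676) = √(-25900) = 10*I*√259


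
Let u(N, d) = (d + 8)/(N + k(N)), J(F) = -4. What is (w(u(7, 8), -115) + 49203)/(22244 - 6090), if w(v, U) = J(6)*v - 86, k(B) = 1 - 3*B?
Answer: 638585/210002 ≈ 3.0409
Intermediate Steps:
u(N, d) = (8 + d)/(1 - 2*N) (u(N, d) = (d + 8)/(N + (1 - 3*N)) = (8 + d)/(1 - 2*N))
w(v, U) = -86 - 4*v (w(v, U) = -4*v - 86 = -86 - 4*v)
(w(u(7, 8), -115) + 49203)/(22244 - 6090) = ((-86 - 4*(-8 - 1*8)/(-1 + 2*7)) + 49203)/(22244 - 6090) = ((-86 - 4*(-8 - 8)/(-1 + 14)) + 49203)/16154 = ((-86 - 4*(-16)/13) + 49203)*(1/16154) = ((-86 - 4*(-16/13)) + 49203)*(1/16154) = ((-86 + 64/13) + 49203)*(1/16154) = (-1054/13 + 49203)*(1/16154) = (638585/13)*(1/16154) = 638585/210002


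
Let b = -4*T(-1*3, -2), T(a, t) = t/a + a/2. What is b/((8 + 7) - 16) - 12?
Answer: -46/3 ≈ -15.333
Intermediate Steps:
T(a, t) = a/2 + t/a (T(a, t) = t/a + a*(½) = t/a + a/2 = a/2 + t/a)
b = 10/3 (b = -4*((-1*3)/2 - 2/((-1*3))) = -4*((½)*(-3) - 2/(-3)) = -4*(-3/2 - 2*(-⅓)) = -4*(-3/2 + ⅔) = -4*(-⅚) = 10/3 ≈ 3.3333)
b/((8 + 7) - 16) - 12 = 10/(3*((8 + 7) - 16)) - 12 = 10/(3*(15 - 16)) - 12 = (10/3)/(-1) - 12 = (10/3)*(-1) - 12 = -10/3 - 12 = -46/3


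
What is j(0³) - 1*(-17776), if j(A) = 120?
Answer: 17896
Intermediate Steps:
j(0³) - 1*(-17776) = 120 - 1*(-17776) = 120 + 17776 = 17896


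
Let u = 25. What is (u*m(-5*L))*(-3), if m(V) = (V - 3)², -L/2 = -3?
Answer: -81675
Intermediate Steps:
L = 6 (L = -2*(-3) = 6)
m(V) = (-3 + V)²
(u*m(-5*L))*(-3) = (25*(-3 - 5*6)²)*(-3) = (25*(-3 - 30)²)*(-3) = (25*(-33)²)*(-3) = (25*1089)*(-3) = 27225*(-3) = -81675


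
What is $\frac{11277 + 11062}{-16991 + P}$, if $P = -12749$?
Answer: $- \frac{22339}{29740} \approx -0.75114$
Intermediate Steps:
$\frac{11277 + 11062}{-16991 + P} = \frac{11277 + 11062}{-16991 - 12749} = \frac{22339}{-29740} = 22339 \left(- \frac{1}{29740}\right) = - \frac{22339}{29740}$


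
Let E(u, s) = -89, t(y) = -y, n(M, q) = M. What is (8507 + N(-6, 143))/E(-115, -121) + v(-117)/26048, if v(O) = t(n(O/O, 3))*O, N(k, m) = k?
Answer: -221423635/2318272 ≈ -95.512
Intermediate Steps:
v(O) = -O (v(O) = (-O/O)*O = (-1*1)*O = -O)
(8507 + N(-6, 143))/E(-115, -121) + v(-117)/26048 = (8507 - 6)/(-89) - 1*(-117)/26048 = 8501*(-1/89) + 117*(1/26048) = -8501/89 + 117/26048 = -221423635/2318272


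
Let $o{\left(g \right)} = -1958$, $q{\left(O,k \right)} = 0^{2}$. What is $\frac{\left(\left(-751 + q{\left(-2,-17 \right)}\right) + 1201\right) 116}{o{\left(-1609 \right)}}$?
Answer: $- \frac{26100}{979} \approx -26.66$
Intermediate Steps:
$q{\left(O,k \right)} = 0$
$\frac{\left(\left(-751 + q{\left(-2,-17 \right)}\right) + 1201\right) 116}{o{\left(-1609 \right)}} = \frac{\left(\left(-751 + 0\right) + 1201\right) 116}{-1958} = \left(-751 + 1201\right) 116 \left(- \frac{1}{1958}\right) = 450 \cdot 116 \left(- \frac{1}{1958}\right) = 52200 \left(- \frac{1}{1958}\right) = - \frac{26100}{979}$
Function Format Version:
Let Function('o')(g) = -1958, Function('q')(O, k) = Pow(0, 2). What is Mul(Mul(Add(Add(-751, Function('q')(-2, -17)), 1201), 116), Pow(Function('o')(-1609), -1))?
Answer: Rational(-26100, 979) ≈ -26.660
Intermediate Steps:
Function('q')(O, k) = 0
Mul(Mul(Add(Add(-751, Function('q')(-2, -17)), 1201), 116), Pow(Function('o')(-1609), -1)) = Mul(Mul(Add(Add(-751, 0), 1201), 116), Pow(-1958, -1)) = Mul(Mul(Add(-751, 1201), 116), Rational(-1, 1958)) = Mul(Mul(450, 116), Rational(-1, 1958)) = Mul(52200, Rational(-1, 1958)) = Rational(-26100, 979)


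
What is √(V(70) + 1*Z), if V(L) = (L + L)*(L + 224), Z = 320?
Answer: 2*√10370 ≈ 203.67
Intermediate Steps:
V(L) = 2*L*(224 + L) (V(L) = (2*L)*(224 + L) = 2*L*(224 + L))
√(V(70) + 1*Z) = √(2*70*(224 + 70) + 1*320) = √(2*70*294 + 320) = √(41160 + 320) = √41480 = 2*√10370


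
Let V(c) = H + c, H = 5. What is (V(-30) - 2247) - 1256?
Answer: -3528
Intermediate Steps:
V(c) = 5 + c
(V(-30) - 2247) - 1256 = ((5 - 30) - 2247) - 1256 = (-25 - 2247) - 1256 = -2272 - 1256 = -3528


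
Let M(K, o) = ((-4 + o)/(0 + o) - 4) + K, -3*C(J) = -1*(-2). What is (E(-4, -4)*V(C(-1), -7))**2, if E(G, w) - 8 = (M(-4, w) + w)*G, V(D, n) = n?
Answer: 112896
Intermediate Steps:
C(J) = -2/3 (C(J) = -(-1)*(-2)/3 = -1/3*2 = -2/3)
M(K, o) = -4 + K + (-4 + o)/o (M(K, o) = ((-4 + o)/o - 4) + K = (-4 + (-4 + o)/o) + K = -4 + K + (-4 + o)/o)
E(G, w) = 8 + G*(-7 + w - 4/w) (E(G, w) = 8 + ((-3 - 4 - 4/w) + w)*G = 8 + ((-7 - 4/w) + w)*G = 8 + (-7 + w - 4/w)*G = 8 + G*(-7 + w - 4/w))
(E(-4, -4)*V(C(-1), -7))**2 = ((8 - 7*(-4) - 4*(-4) - 4*(-4)/(-4))*(-7))**2 = ((8 + 28 + 16 - 4*(-4)*(-1/4))*(-7))**2 = ((8 + 28 + 16 - 4)*(-7))**2 = (48*(-7))**2 = (-336)**2 = 112896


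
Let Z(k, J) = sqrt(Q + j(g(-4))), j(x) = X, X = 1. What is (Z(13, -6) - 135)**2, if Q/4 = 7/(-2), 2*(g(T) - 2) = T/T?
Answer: (135 - I*sqrt(13))**2 ≈ 18212.0 - 973.5*I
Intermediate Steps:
g(T) = 5/2 (g(T) = 2 + (T/T)/2 = 2 + (1/2)*1 = 2 + 1/2 = 5/2)
Q = -14 (Q = 4*(7/(-2)) = 4*(7*(-1/2)) = 4*(-7/2) = -14)
j(x) = 1
Z(k, J) = I*sqrt(13) (Z(k, J) = sqrt(-14 + 1) = sqrt(-13) = I*sqrt(13))
(Z(13, -6) - 135)**2 = (I*sqrt(13) - 135)**2 = (-135 + I*sqrt(13))**2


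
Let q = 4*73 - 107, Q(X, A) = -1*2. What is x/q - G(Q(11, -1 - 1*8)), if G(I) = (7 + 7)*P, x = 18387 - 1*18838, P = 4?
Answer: -10811/185 ≈ -58.438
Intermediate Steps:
x = -451 (x = 18387 - 18838 = -451)
Q(X, A) = -2
q = 185 (q = 292 - 107 = 185)
G(I) = 56 (G(I) = (7 + 7)*4 = 14*4 = 56)
x/q - G(Q(11, -1 - 1*8)) = -451/185 - 1*56 = -451*1/185 - 56 = -451/185 - 56 = -10811/185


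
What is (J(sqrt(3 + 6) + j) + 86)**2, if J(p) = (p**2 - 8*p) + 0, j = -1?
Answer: 5476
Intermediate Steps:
J(p) = p**2 - 8*p
(J(sqrt(3 + 6) + j) + 86)**2 = ((sqrt(3 + 6) - 1)*(-8 + (sqrt(3 + 6) - 1)) + 86)**2 = ((sqrt(9) - 1)*(-8 + (sqrt(9) - 1)) + 86)**2 = ((3 - 1)*(-8 + (3 - 1)) + 86)**2 = (2*(-8 + 2) + 86)**2 = (2*(-6) + 86)**2 = (-12 + 86)**2 = 74**2 = 5476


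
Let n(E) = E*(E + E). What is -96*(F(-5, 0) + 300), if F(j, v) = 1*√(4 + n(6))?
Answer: -28800 - 192*√19 ≈ -29637.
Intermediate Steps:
n(E) = 2*E² (n(E) = E*(2*E) = 2*E²)
F(j, v) = 2*√19 (F(j, v) = 1*√(4 + 2*6²) = 1*√(4 + 2*36) = 1*√(4 + 72) = 1*√76 = 1*(2*√19) = 2*√19)
-96*(F(-5, 0) + 300) = -96*(2*√19 + 300) = -96*(300 + 2*√19) = -28800 - 192*√19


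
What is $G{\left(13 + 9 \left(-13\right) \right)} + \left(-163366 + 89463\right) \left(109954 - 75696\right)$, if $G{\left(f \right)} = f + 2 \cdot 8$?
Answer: $-2531769062$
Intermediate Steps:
$G{\left(f \right)} = 16 + f$ ($G{\left(f \right)} = f + 16 = 16 + f$)
$G{\left(13 + 9 \left(-13\right) \right)} + \left(-163366 + 89463\right) \left(109954 - 75696\right) = \left(16 + \left(13 + 9 \left(-13\right)\right)\right) + \left(-163366 + 89463\right) \left(109954 - 75696\right) = \left(16 + \left(13 - 117\right)\right) - 2531768974 = \left(16 - 104\right) - 2531768974 = -88 - 2531768974 = -2531769062$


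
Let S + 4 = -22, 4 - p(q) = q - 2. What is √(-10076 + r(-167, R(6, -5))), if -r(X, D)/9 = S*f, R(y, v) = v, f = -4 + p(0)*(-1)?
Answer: 8*I*√194 ≈ 111.43*I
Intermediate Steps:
p(q) = 6 - q (p(q) = 4 - (q - 2) = 4 - (-2 + q) = 4 + (2 - q) = 6 - q)
f = -10 (f = -4 + (6 - 1*0)*(-1) = -4 + (6 + 0)*(-1) = -4 + 6*(-1) = -4 - 6 = -10)
S = -26 (S = -4 - 22 = -26)
r(X, D) = -2340 (r(X, D) = -(-234)*(-10) = -9*260 = -2340)
√(-10076 + r(-167, R(6, -5))) = √(-10076 - 2340) = √(-12416) = 8*I*√194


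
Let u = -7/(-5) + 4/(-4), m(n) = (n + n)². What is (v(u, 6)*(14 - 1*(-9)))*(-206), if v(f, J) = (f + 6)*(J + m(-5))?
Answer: -16071296/5 ≈ -3.2143e+6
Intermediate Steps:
m(n) = 4*n² (m(n) = (2*n)² = 4*n²)
u = ⅖ (u = -7*(-⅕) + 4*(-¼) = 7/5 - 1 = ⅖ ≈ 0.40000)
v(f, J) = (6 + f)*(100 + J) (v(f, J) = (f + 6)*(J + 4*(-5)²) = (6 + f)*(J + 4*25) = (6 + f)*(J + 100) = (6 + f)*(100 + J))
(v(u, 6)*(14 - 1*(-9)))*(-206) = ((600 + 6*6 + 100*(⅖) + 6*(⅖))*(14 - 1*(-9)))*(-206) = ((600 + 36 + 40 + 12/5)*(14 + 9))*(-206) = ((3392/5)*23)*(-206) = (78016/5)*(-206) = -16071296/5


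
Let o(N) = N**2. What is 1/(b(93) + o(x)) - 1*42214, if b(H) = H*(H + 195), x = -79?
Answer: -1394117349/33025 ≈ -42214.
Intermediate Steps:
b(H) = H*(195 + H)
1/(b(93) + o(x)) - 1*42214 = 1/(93*(195 + 93) + (-79)**2) - 1*42214 = 1/(93*288 + 6241) - 42214 = 1/(26784 + 6241) - 42214 = 1/33025 - 42214 = -1394117349/33025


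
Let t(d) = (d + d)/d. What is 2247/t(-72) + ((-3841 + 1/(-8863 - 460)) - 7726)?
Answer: -194729503/18646 ≈ -10444.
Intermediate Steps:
t(d) = 2 (t(d) = (2*d)/d = 2)
2247/t(-72) + ((-3841 + 1/(-8863 - 460)) - 7726) = 2247/2 + ((-3841 + 1/(-8863 - 460)) - 7726) = 2247*(½) + ((-3841 + 1/(-9323)) - 7726) = 2247/2 + ((-3841 - 1/9323) - 7726) = 2247/2 + (-35809644/9323 - 7726) = 2247/2 - 107839142/9323 = -194729503/18646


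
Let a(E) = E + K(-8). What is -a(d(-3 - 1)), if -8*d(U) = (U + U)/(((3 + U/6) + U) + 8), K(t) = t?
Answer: 149/19 ≈ 7.8421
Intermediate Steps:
d(U) = -U/(4*(11 + 7*U/6)) (d(U) = -(U + U)/(8*(((3 + U/6) + U) + 8)) = -2*U/(8*(((3 + U*(⅙)) + U) + 8)) = -2*U/(8*(((3 + U/6) + U) + 8)) = -2*U/(8*((3 + 7*U/6) + 8)) = -2*U/(8*(11 + 7*U/6)) = -U/(4*(11 + 7*U/6)))
a(E) = -8 + E (a(E) = E - 8 = -8 + E)
-a(d(-3 - 1)) = -(-8 - 3*(-3 - 1)/(132 + 14*(-3 - 1))) = -(-8 - 3*(-4)/(132 + 14*(-4))) = -(-8 - 3*(-4)/(132 - 56)) = -(-8 - 3*(-4)/76) = -(-8 - 3*(-4)*1/76) = -(-8 + 3/19) = -1*(-149/19) = 149/19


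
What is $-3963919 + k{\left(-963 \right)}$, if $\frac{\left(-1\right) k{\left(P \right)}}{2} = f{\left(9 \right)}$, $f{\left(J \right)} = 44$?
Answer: $-3964007$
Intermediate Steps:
$k{\left(P \right)} = -88$ ($k{\left(P \right)} = \left(-2\right) 44 = -88$)
$-3963919 + k{\left(-963 \right)} = -3963919 - 88 = -3964007$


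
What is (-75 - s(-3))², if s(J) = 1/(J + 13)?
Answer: 564001/100 ≈ 5640.0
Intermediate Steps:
s(J) = 1/(13 + J)
(-75 - s(-3))² = (-75 - 1/(13 - 3))² = (-75 - 1/10)² = (-75 - 1*⅒)² = (-75 - ⅒)² = (-751/10)² = 564001/100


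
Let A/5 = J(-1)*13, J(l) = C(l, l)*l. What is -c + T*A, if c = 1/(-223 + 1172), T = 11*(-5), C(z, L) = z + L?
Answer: -6785351/949 ≈ -7150.0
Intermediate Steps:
C(z, L) = L + z
T = -55
c = 1/949 ≈ 0.0010537
J(l) = 2*l² (J(l) = (l + l)*l = (2*l)*l = 2*l²)
A = 130 (A = 5*((2*(-1)²)*13) = 5*((2*1)*13) = 5*(2*13) = 5*26 = 130)
-c + T*A = -1*1/949 - 55*130 = -1/949 - 7150 = -6785351/949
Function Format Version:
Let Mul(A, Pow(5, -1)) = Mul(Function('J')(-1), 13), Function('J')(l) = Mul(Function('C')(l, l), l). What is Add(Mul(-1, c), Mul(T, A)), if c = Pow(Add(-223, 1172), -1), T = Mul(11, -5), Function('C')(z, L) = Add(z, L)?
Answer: Rational(-6785351, 949) ≈ -7150.0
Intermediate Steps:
Function('C')(z, L) = Add(L, z)
T = -55
c = Rational(1, 949) (c = Pow(949, -1) = Rational(1, 949) ≈ 0.0010537)
Function('J')(l) = Mul(2, Pow(l, 2)) (Function('J')(l) = Mul(Add(l, l), l) = Mul(Mul(2, l), l) = Mul(2, Pow(l, 2)))
A = 130 (A = Mul(5, Mul(Mul(2, Pow(-1, 2)), 13)) = Mul(5, Mul(Mul(2, 1), 13)) = Mul(5, Mul(2, 13)) = Mul(5, 26) = 130)
Add(Mul(-1, c), Mul(T, A)) = Add(Mul(-1, Rational(1, 949)), Mul(-55, 130)) = Add(Rational(-1, 949), -7150) = Rational(-6785351, 949)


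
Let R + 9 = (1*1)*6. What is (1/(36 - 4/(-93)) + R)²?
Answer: 99261369/11235904 ≈ 8.8343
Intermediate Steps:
R = -3 (R = -9 + (1*1)*6 = -9 + 1*6 = -9 + 6 = -3)
(1/(36 - 4/(-93)) + R)² = (1/(36 - 4/(-93)) - 3)² = (1/(36 - 4*(-1/93)) - 3)² = (1/(36 + 4/93) - 3)² = (1/(3352/93) - 3)² = (93/3352 - 3)² = (-9963/3352)² = 99261369/11235904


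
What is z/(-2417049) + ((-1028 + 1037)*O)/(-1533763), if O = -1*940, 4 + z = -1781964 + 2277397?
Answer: -246474144929/1235726775129 ≈ -0.19946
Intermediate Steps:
z = 495429 (z = -4 + (-1781964 + 2277397) = -4 + 495433 = 495429)
O = -940
z/(-2417049) + ((-1028 + 1037)*O)/(-1533763) = 495429/(-2417049) + ((-1028 + 1037)*(-940))/(-1533763) = 495429*(-1/2417049) + (9*(-940))*(-1/1533763) = -165143/805683 - 8460*(-1/1533763) = -165143/805683 + 8460/1533763 = -246474144929/1235726775129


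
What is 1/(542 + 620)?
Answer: 1/1162 ≈ 0.00086058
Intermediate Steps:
1/(542 + 620) = 1/1162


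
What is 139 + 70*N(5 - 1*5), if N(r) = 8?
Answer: 699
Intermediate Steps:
139 + 70*N(5 - 1*5) = 139 + 70*8 = 139 + 560 = 699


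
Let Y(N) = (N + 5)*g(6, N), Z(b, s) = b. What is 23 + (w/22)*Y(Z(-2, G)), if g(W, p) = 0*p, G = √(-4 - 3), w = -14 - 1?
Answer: 23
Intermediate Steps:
w = -15
G = I*√7 (G = √(-7) = I*√7 ≈ 2.6458*I)
g(W, p) = 0
Y(N) = 0 (Y(N) = (N + 5)*0 = (5 + N)*0 = 0)
23 + (w/22)*Y(Z(-2, G)) = 23 - 15/22*0 = 23 + 0 = 23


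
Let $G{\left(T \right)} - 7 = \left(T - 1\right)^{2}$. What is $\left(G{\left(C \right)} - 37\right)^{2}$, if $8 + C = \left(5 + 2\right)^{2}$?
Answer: $2464900$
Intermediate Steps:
$C = 41$ ($C = -8 + \left(5 + 2\right)^{2} = -8 + 7^{2} = -8 + 49 = 41$)
$G{\left(T \right)} = 7 + \left(-1 + T\right)^{2}$ ($G{\left(T \right)} = 7 + \left(T - 1\right)^{2} = 7 + \left(-1 + T\right)^{2}$)
$\left(G{\left(C \right)} - 37\right)^{2} = \left(\left(7 + \left(-1 + 41\right)^{2}\right) - 37\right)^{2} = \left(\left(7 + 40^{2}\right) - 37\right)^{2} = \left(\left(7 + 1600\right) - 37\right)^{2} = \left(1607 - 37\right)^{2} = 1570^{2} = 2464900$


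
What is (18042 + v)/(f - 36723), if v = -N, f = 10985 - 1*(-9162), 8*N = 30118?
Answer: -57109/66304 ≈ -0.86132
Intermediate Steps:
N = 15059/4 (N = (⅛)*30118 = 15059/4 ≈ 3764.8)
f = 20147 (f = 10985 + 9162 = 20147)
v = -15059/4 (v = -1*15059/4 = -15059/4 ≈ -3764.8)
(18042 + v)/(f - 36723) = (18042 - 15059/4)/(20147 - 36723) = (57109/4)/(-16576) = (57109/4)*(-1/16576) = -57109/66304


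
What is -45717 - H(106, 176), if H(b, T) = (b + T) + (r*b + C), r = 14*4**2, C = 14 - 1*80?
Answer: -69677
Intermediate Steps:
C = -66 (C = 14 - 80 = -66)
r = 224 (r = 14*16 = 224)
H(b, T) = -66 + T + 225*b (H(b, T) = (b + T) + (224*b - 66) = (T + b) + (-66 + 224*b) = -66 + T + 225*b)
-45717 - H(106, 176) = -45717 - (-66 + 176 + 225*106) = -45717 - (-66 + 176 + 23850) = -45717 - 1*23960 = -45717 - 23960 = -69677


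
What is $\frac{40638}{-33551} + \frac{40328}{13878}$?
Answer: $\frac{394535282}{232810389} \approx 1.6947$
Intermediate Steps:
$\frac{40638}{-33551} + \frac{40328}{13878} = 40638 \left(- \frac{1}{33551}\right) + 40328 \cdot \frac{1}{13878} = - \frac{40638}{33551} + \frac{20164}{6939} = \frac{394535282}{232810389}$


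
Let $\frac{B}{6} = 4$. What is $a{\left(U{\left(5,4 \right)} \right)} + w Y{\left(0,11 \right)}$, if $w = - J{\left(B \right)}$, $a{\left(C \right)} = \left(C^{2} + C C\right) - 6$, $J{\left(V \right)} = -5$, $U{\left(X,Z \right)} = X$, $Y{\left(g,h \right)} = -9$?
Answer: $-1$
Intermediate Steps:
$B = 24$ ($B = 6 \cdot 4 = 24$)
$a{\left(C \right)} = -6 + 2 C^{2}$ ($a{\left(C \right)} = \left(C^{2} + C^{2}\right) - 6 = 2 C^{2} - 6 = -6 + 2 C^{2}$)
$w = 5$ ($w = \left(-1\right) \left(-5\right) = 5$)
$a{\left(U{\left(5,4 \right)} \right)} + w Y{\left(0,11 \right)} = \left(-6 + 2 \cdot 5^{2}\right) + 5 \left(-9\right) = \left(-6 + 2 \cdot 25\right) - 45 = \left(-6 + 50\right) - 45 = 44 - 45 = -1$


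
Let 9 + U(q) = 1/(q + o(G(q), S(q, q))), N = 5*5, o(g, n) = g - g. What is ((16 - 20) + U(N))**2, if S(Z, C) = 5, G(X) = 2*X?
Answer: 104976/625 ≈ 167.96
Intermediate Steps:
o(g, n) = 0
N = 25
U(q) = -9 + 1/q (U(q) = -9 + 1/(q + 0) = -9 + 1/q)
((16 - 20) + U(N))**2 = ((16 - 20) + (-9 + 1/25))**2 = (-4 + (-9 + 1/25))**2 = (-4 - 224/25)**2 = (-324/25)**2 = 104976/625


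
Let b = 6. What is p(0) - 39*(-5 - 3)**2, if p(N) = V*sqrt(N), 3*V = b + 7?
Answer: -2496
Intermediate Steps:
V = 13/3 (V = (6 + 7)/3 = (1/3)*13 = 13/3 ≈ 4.3333)
p(N) = 13*sqrt(N)/3
p(0) - 39*(-5 - 3)**2 = 13*sqrt(0)/3 - 39*(-5 - 3)**2 = (13/3)*0 - 39*(-8)**2 = 0 - 39*64 = 0 - 2496 = -2496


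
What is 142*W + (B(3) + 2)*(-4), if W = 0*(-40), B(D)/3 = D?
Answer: -44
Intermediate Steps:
B(D) = 3*D
W = 0
142*W + (B(3) + 2)*(-4) = 142*0 + (3*3 + 2)*(-4) = 0 + (9 + 2)*(-4) = 0 + 11*(-4) = 0 - 44 = -44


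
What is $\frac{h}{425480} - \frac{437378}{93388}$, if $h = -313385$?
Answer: $- \frac{10768099491}{1986736312} \approx -5.42$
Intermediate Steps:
$\frac{h}{425480} - \frac{437378}{93388} = - \frac{313385}{425480} - \frac{437378}{93388} = \left(-313385\right) \frac{1}{425480} - \frac{218689}{46694} = - \frac{62677}{85096} - \frac{218689}{46694} = - \frac{10768099491}{1986736312}$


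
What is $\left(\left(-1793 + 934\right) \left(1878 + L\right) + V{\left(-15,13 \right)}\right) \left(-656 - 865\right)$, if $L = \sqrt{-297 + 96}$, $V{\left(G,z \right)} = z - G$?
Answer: $2453637654 + 1306539 i \sqrt{201} \approx 2.4536 \cdot 10^{9} + 1.8523 \cdot 10^{7} i$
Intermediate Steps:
$L = i \sqrt{201}$ ($L = \sqrt{-201} = i \sqrt{201} \approx 14.177 i$)
$\left(\left(-1793 + 934\right) \left(1878 + L\right) + V{\left(-15,13 \right)}\right) \left(-656 - 865\right) = \left(\left(-1793 + 934\right) \left(1878 + i \sqrt{201}\right) + \left(13 - -15\right)\right) \left(-656 - 865\right) = \left(- 859 \left(1878 + i \sqrt{201}\right) + \left(13 + 15\right)\right) \left(-1521\right) = \left(\left(-1613202 - 859 i \sqrt{201}\right) + 28\right) \left(-1521\right) = \left(-1613174 - 859 i \sqrt{201}\right) \left(-1521\right) = 2453637654 + 1306539 i \sqrt{201}$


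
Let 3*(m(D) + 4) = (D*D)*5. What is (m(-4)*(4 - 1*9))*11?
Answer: -3740/3 ≈ -1246.7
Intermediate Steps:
m(D) = -4 + 5*D²/3 (m(D) = -4 + ((D*D)*5)/3 = -4 + (D²*5)/3 = -4 + (5*D²)/3 = -4 + 5*D²/3)
(m(-4)*(4 - 1*9))*11 = ((-4 + (5/3)*(-4)²)*(4 - 1*9))*11 = ((-4 + (5/3)*16)*(4 - 9))*11 = ((-4 + 80/3)*(-5))*11 = ((68/3)*(-5))*11 = -340/3*11 = -3740/3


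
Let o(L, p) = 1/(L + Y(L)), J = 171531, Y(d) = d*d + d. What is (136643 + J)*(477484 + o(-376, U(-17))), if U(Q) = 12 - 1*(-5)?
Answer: 10346281019389479/70312 ≈ 1.4715e+11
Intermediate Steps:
Y(d) = d + d² (Y(d) = d² + d = d + d²)
U(Q) = 17 (U(Q) = 12 + 5 = 17)
o(L, p) = 1/(L + L*(1 + L))
(136643 + J)*(477484 + o(-376, U(-17))) = (136643 + 171531)*(477484 + 1/((-376)*(2 - 376))) = 308174*(477484 - 1/376/(-374)) = 308174*(477484 - 1/376*(-1/374)) = 308174*(477484 + 1/140624) = 308174*(67145710017/140624) = 10346281019389479/70312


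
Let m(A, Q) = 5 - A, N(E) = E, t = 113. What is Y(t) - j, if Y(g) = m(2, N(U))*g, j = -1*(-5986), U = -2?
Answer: -5647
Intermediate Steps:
j = 5986
Y(g) = 3*g (Y(g) = (5 - 1*2)*g = (5 - 2)*g = 3*g)
Y(t) - j = 3*113 - 1*5986 = 339 - 5986 = -5647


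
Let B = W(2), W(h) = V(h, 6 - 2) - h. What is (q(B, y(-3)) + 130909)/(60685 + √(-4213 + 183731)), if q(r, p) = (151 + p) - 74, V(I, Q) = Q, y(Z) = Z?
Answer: 2649567785/1227496569 - 43661*√179518/1227496569 ≈ 2.1434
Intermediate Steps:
W(h) = 4 - h (W(h) = (6 - 2) - h = 4 - h)
B = 2 (B = 4 - 1*2 = 4 - 2 = 2)
q(r, p) = 77 + p
(q(B, y(-3)) + 130909)/(60685 + √(-4213 + 183731)) = ((77 - 3) + 130909)/(60685 + √(-4213 + 183731)) = (74 + 130909)/(60685 + √179518) = 130983/(60685 + √179518)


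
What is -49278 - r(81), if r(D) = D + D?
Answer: -49440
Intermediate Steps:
r(D) = 2*D
-49278 - r(81) = -49278 - 2*81 = -49278 - 1*162 = -49278 - 162 = -49440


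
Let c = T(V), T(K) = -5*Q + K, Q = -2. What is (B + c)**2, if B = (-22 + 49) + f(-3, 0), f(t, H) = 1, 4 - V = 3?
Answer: 1521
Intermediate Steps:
V = 1 (V = 4 - 1*3 = 4 - 3 = 1)
T(K) = 10 + K (T(K) = -5*(-2) + K = 10 + K)
c = 11 (c = 10 + 1 = 11)
B = 28 (B = (-22 + 49) + 1 = 27 + 1 = 28)
(B + c)**2 = (28 + 11)**2 = 39**2 = 1521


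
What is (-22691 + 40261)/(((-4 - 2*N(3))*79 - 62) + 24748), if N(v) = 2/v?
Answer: 26355/36397 ≈ 0.72410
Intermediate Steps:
(-22691 + 40261)/(((-4 - 2*N(3))*79 - 62) + 24748) = (-22691 + 40261)/(((-4 - 4/3)*79 - 62) + 24748) = 17570/(((-4 - 4/3)*79 - 62) + 24748) = 17570/((-16/3*79 - 62) + 24748) = 17570/((-1264/3 - 62) + 24748) = 17570/(-1450/3 + 24748) = 17570/(72794/3) = 17570*(3/72794) = 26355/36397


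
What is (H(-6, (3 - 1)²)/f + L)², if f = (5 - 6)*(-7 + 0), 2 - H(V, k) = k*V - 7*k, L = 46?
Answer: 141376/49 ≈ 2885.2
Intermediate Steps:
H(V, k) = 2 + 7*k - V*k (H(V, k) = 2 - (k*V - 7*k) = 2 - (V*k - 7*k) = 2 - (-7*k + V*k) = 2 + (7*k - V*k) = 2 + 7*k - V*k)
f = 7 (f = -1*(-7) = 7)
(H(-6, (3 - 1)²)/f + L)² = ((2 + 7*(3 - 1)² - 1*(-6)*(3 - 1)²)/7 + 46)² = ((2 + 7*2² - 1*(-6)*2²)*(⅐) + 46)² = ((2 + 7*4 - 1*(-6)*4)*(⅐) + 46)² = ((2 + 28 + 24)*(⅐) + 46)² = (54*(⅐) + 46)² = (54/7 + 46)² = (376/7)² = 141376/49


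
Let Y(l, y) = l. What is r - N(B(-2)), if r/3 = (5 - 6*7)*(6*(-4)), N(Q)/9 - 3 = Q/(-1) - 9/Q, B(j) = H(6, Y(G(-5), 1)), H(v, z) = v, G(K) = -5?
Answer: 5409/2 ≈ 2704.5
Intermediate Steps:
B(j) = 6
N(Q) = 27 - 81/Q - 9*Q (N(Q) = 27 + 9*(Q/(-1) - 9/Q) = 27 + 9*(Q*(-1) - 9/Q) = 27 + 9*(-Q - 9/Q) = 27 + (-81/Q - 9*Q) = 27 - 81/Q - 9*Q)
r = 2664 (r = 3*((5 - 6*7)*(6*(-4))) = 3*((5 - 42)*(-24)) = 3*(-37*(-24)) = 3*888 = 2664)
r - N(B(-2)) = 2664 - (27 - 81/6 - 9*6) = 2664 - (27 - 81*⅙ - 54) = 2664 - (27 - 27/2 - 54) = 2664 - 1*(-81/2) = 2664 + 81/2 = 5409/2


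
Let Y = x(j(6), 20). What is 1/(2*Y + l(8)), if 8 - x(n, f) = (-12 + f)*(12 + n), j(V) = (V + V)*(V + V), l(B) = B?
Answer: -1/2472 ≈ -0.00040453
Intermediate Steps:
j(V) = 4*V**2 (j(V) = (2*V)*(2*V) = 4*V**2)
x(n, f) = 8 - (-12 + f)*(12 + n)
Y = -1240 (Y = 152 - 12*20 + 12*(4*6**2) - 1*20*4*6**2 = 152 - 240 + 12*(4*36) - 1*20*4*36 = 152 - 240 + 12*144 - 1*20*144 = 152 - 240 + 1728 - 2880 = -1240)
1/(2*Y + l(8)) = 1/(2*(-1240) + 8) = 1/(-2480 + 8) = 1/(-2472) = -1/2472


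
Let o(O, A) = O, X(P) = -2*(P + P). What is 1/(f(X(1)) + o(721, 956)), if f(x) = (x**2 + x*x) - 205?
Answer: 1/548 ≈ 0.0018248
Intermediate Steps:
X(P) = -4*P
f(x) = -205 + 2*x**2 (f(x) = (x**2 + x**2) - 205 = 2*x**2 - 205 = -205 + 2*x**2)
1/(f(X(1)) + o(721, 956)) = 1/((-205 + 2*(-4*1)**2) + 721) = 1/((-205 + 2*(-4)**2) + 721) = 1/((-205 + 2*16) + 721) = 1/((-205 + 32) + 721) = 1/(-173 + 721) = 1/548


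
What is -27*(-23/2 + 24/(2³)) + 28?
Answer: 515/2 ≈ 257.50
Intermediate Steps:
-27*(-23/2 + 24/(2³)) + 28 = -27*(-23*½ + 24/8) + 28 = -27*(-23/2 + 24*(⅛)) + 28 = -27*(-23/2 + 3) + 28 = -27*(-17/2) + 28 = 459/2 + 28 = 515/2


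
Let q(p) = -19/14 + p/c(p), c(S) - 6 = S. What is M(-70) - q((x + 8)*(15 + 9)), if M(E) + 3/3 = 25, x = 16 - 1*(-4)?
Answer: 38547/1582 ≈ 24.366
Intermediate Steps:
x = 20 (x = 16 + 4 = 20)
c(S) = 6 + S
M(E) = 24 (M(E) = -1 + 25 = 24)
q(p) = -19/14 + p/(6 + p)
M(-70) - q((x + 8)*(15 + 9)) = 24 - (-114 - 5*(20 + 8)*(15 + 9))/(14*(6 + (20 + 8)*(15 + 9))) = 24 - (-114 - 140*24)/(14*(6 + 28*24)) = 24 - (-114 - 5*672)/(14*(6 + 672)) = 24 - (-114 - 3360)/(14*678) = 24 - (-3474)/(14*678) = 24 - 1*(-579/1582) = 24 + 579/1582 = 38547/1582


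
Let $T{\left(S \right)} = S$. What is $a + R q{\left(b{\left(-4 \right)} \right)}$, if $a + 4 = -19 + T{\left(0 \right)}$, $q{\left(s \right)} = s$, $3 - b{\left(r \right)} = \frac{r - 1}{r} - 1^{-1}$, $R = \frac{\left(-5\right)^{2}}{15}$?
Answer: $- \frac{221}{12} \approx -18.417$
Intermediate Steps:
$R = \frac{5}{3}$ ($R = 25 \cdot \frac{1}{15} = \frac{5}{3} \approx 1.6667$)
$b{\left(r \right)} = 4 - \frac{-1 + r}{r}$ ($b{\left(r \right)} = 3 - \left(\frac{r - 1}{r} - 1^{-1}\right) = 3 - \left(\frac{r - 1}{r} - 1\right) = 3 - \left(\frac{-1 + r}{r} - 1\right) = 3 - \left(-1 + \frac{-1 + r}{r}\right) = 3 + \left(1 - \frac{-1 + r}{r}\right) = 4 - \frac{-1 + r}{r}$)
$a = -23$ ($a = -4 + \left(-19 + 0\right) = -4 - 19 = -23$)
$a + R q{\left(b{\left(-4 \right)} \right)} = -23 + \frac{5 \left(3 + \frac{1}{-4}\right)}{3} = -23 + \frac{5 \left(3 - \frac{1}{4}\right)}{3} = -23 + \frac{5}{3} \cdot \frac{11}{4} = -23 + \frac{55}{12} = - \frac{221}{12}$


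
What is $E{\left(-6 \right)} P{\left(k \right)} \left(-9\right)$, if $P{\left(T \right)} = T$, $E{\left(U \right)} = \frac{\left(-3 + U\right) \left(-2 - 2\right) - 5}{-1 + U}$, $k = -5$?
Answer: $- \frac{1395}{7} \approx -199.29$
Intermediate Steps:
$E{\left(U \right)} = \frac{7 - 4 U}{-1 + U}$ ($E{\left(U \right)} = \frac{\left(-3 + U\right) \left(-4\right) - 5}{-1 + U} = \frac{\left(12 - 4 U\right) - 5}{-1 + U} = \frac{7 - 4 U}{-1 + U}$)
$E{\left(-6 \right)} P{\left(k \right)} \left(-9\right) = \frac{7 - -24}{-1 - 6} \left(-5\right) \left(-9\right) = \frac{7 + 24}{-7} \left(-5\right) \left(-9\right) = \left(- \frac{1}{7}\right) 31 \left(-5\right) \left(-9\right) = \left(- \frac{31}{7}\right) \left(-5\right) \left(-9\right) = \frac{155}{7} \left(-9\right) = - \frac{1395}{7}$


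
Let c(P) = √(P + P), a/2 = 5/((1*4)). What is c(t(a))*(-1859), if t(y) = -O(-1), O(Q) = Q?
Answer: -1859*√2 ≈ -2629.0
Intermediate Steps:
a = 5/2 (a = 2*(5/((1*4))) = 2*(5/4) = 5/2 ≈ 2.5000)
t(y) = 1 (t(y) = -1*(-1) = 1)
c(P) = √2*√P (c(P) = √(2*P) = √2*√P)
c(t(a))*(-1859) = (√2*√1)*(-1859) = (√2*1)*(-1859) = √2*(-1859) = -1859*√2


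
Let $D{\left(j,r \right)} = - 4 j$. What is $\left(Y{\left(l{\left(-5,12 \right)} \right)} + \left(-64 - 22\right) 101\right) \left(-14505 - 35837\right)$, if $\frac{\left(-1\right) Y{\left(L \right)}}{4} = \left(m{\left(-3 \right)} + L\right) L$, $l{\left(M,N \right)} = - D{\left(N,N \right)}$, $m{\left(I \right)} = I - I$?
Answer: $901222484$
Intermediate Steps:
$m{\left(I \right)} = 0$
$l{\left(M,N \right)} = 4 N$ ($l{\left(M,N \right)} = - \left(-4\right) N = 4 N$)
$Y{\left(L \right)} = - 4 L^{2}$ ($Y{\left(L \right)} = - 4 \left(0 + L\right) L = - 4 L L = - 4 L^{2}$)
$\left(Y{\left(l{\left(-5,12 \right)} \right)} + \left(-64 - 22\right) 101\right) \left(-14505 - 35837\right) = \left(- 4 \left(4 \cdot 12\right)^{2} + \left(-64 - 22\right) 101\right) \left(-14505 - 35837\right) = \left(- 4 \cdot 48^{2} - 8686\right) \left(-50342\right) = \left(\left(-4\right) 2304 - 8686\right) \left(-50342\right) = \left(-9216 - 8686\right) \left(-50342\right) = \left(-17902\right) \left(-50342\right) = 901222484$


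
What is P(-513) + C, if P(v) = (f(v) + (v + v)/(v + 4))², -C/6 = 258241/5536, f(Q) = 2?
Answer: -189151482715/717136208 ≈ -263.76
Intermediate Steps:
C = -774723/2768 (C = -1549446/5536 = -6*258241/5536 = -774723/2768 ≈ -279.89)
P(v) = (2 + 2*v/(4 + v))² (P(v) = (2 + (v + v)/(v + 4))² = (2 + (2*v)/(4 + v))² = (2 + 2*v/(4 + v))²)
P(-513) + C = 16*(2 - 513)²/(4 - 513)² - 774723/2768 = 16*(-511)²/(-509)² - 774723/2768 = 16*261121*(1/259081) - 774723/2768 = 4177936/259081 - 774723/2768 = -189151482715/717136208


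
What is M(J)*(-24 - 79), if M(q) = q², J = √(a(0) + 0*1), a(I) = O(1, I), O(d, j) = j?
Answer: 0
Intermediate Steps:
a(I) = I
J = 0 (J = √(0 + 0*1) = √(0 + 0) = √0 = 0)
M(J)*(-24 - 79) = 0²*(-24 - 79) = 0*(-103) = 0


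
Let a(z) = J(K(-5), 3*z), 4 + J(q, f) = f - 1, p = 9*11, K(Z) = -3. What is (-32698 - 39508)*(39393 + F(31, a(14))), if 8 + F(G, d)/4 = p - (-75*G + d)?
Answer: -3531523254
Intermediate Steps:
p = 99
J(q, f) = -5 + f (J(q, f) = -4 + (f - 1) = -4 + (-1 + f) = -5 + f)
a(z) = -5 + 3*z
F(G, d) = 364 - 4*d + 300*G (F(G, d) = -32 + 4*(99 - (-75*G + d)) = -32 + 4*(99 - (d - 75*G)) = -32 + 4*(99 + (-d + 75*G)) = -32 + 4*(99 - d + 75*G) = -32 + (396 - 4*d + 300*G) = 364 - 4*d + 300*G)
(-32698 - 39508)*(39393 + F(31, a(14))) = (-32698 - 39508)*(39393 + (364 - 4*(-5 + 3*14) + 300*31)) = -72206*(39393 + (364 - 4*(-5 + 42) + 9300)) = -72206*(39393 + (364 - 4*37 + 9300)) = -72206*(39393 + (364 - 148 + 9300)) = -72206*(39393 + 9516) = -72206*48909 = -3531523254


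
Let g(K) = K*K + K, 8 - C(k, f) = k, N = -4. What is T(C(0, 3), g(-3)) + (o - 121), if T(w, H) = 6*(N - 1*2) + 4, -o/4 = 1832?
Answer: -7481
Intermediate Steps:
o = -7328 (o = -4*1832 = -7328)
C(k, f) = 8 - k
g(K) = K + K² (g(K) = K² + K = K + K²)
T(w, H) = -32 (T(w, H) = 6*(-4 - 1*2) + 4 = 6*(-4 - 2) + 4 = 6*(-6) + 4 = -36 + 4 = -32)
T(C(0, 3), g(-3)) + (o - 121) = -32 + (-7328 - 121) = -32 - 7449 = -7481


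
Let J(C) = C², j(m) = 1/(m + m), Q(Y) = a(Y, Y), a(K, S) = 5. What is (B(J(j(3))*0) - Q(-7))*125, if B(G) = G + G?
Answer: -625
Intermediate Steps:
Q(Y) = 5
j(m) = 1/(2*m)
B(G) = 2*G
(B(J(j(3))*0) - Q(-7))*125 = (2*(((½)/3)²*0) - 1*5)*125 = (2*(((½)*(⅓))²*0) - 5)*125 = (2*((⅙)²*0) - 5)*125 = (2*((1/36)*0) - 5)*125 = (2*0 - 5)*125 = (0 - 5)*125 = -5*125 = -625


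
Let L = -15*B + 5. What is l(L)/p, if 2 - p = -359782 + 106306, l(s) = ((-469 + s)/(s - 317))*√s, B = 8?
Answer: 73*I*√115/13687812 ≈ 5.7192e-5*I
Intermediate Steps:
L = -115 (L = -15*8 + 5 = -120 + 5 = -115)
l(s) = √s*(-469 + s)/(-317 + s) (l(s) = ((-469 + s)/(-317 + s))*√s = √s*(-469 + s)/(-317 + s))
p = 253478 (p = 2 - (-359782 + 106306) = 2 - 1*(-253476) = 2 + 253476 = 253478)
l(L)/p = (√(-115)*(-469 - 115)/(-317 - 115))/253478 = ((I*√115)*(-584)/(-432))*(1/253478) = ((I*√115)*(-1/432)*(-584))*(1/253478) = (73*I*√115/54)*(1/253478) = 73*I*√115/13687812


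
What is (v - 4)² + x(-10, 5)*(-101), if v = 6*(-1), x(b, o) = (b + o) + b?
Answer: 1615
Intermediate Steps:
x(b, o) = o + 2*b
v = -6
(v - 4)² + x(-10, 5)*(-101) = (-6 - 4)² + (5 + 2*(-10))*(-101) = (-10)² + (5 - 20)*(-101) = 100 - 15*(-101) = 100 + 1515 = 1615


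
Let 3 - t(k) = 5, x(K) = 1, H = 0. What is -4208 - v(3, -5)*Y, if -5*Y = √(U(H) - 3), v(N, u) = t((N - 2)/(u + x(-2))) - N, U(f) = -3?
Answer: -4208 - I*√6 ≈ -4208.0 - 2.4495*I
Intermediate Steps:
t(k) = -2 (t(k) = 3 - 1*5 = 3 - 5 = -2)
v(N, u) = -2 - N
Y = -I*√6/5 (Y = -√(-3 - 3)/5 = -I*√6/5 ≈ -0.4899*I)
-4208 - v(3, -5)*Y = -4208 - (-2 - 1*3)*(-I*√6/5) = -4208 - (-2 - 3)*(-I*√6/5) = -4208 - (-5)*(-I*√6/5) = -4208 - I*√6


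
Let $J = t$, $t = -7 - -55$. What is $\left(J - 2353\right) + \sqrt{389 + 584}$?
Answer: $-2305 + \sqrt{973} \approx -2273.8$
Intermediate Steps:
$t = 48$ ($t = -7 + 55 = 48$)
$J = 48$
$\left(J - 2353\right) + \sqrt{389 + 584} = \left(48 - 2353\right) + \sqrt{389 + 584} = \left(48 - 2353\right) + \sqrt{973} = -2305 + \sqrt{973}$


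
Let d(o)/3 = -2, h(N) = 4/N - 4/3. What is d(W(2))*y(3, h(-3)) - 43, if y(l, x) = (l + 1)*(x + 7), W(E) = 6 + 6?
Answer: -147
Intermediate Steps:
h(N) = -4/3 + 4/N (h(N) = 4/N - 4*⅓ = 4/N - 4/3 = -4/3 + 4/N)
W(E) = 12
d(o) = -6 (d(o) = 3*(-2) = -6)
y(l, x) = (1 + l)*(7 + x)
d(W(2))*y(3, h(-3)) - 43 = -6*(7 + (-4/3 + 4/(-3)) + 7*3 + 3*(-4/3 + 4/(-3))) - 43 = -6*(7 + (-4/3 + 4*(-⅓)) + 21 + 3*(-4/3 + 4*(-⅓))) - 43 = -6*(7 + (-4/3 - 4/3) + 21 + 3*(-4/3 - 4/3)) - 43 = -6*(7 - 8/3 + 21 + 3*(-8/3)) - 43 = -6*(7 - 8/3 + 21 - 8) - 43 = -6*52/3 - 43 = -104 - 43 = -147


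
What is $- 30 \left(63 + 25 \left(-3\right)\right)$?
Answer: $360$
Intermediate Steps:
$- 30 \left(63 + 25 \left(-3\right)\right) = - 30 \left(63 - 75\right) = \left(-30\right) \left(-12\right) = 360$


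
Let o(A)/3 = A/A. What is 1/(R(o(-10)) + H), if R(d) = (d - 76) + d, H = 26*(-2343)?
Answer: -1/60988 ≈ -1.6397e-5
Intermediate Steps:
H = -60918
o(A) = 3 (o(A) = 3*(A/A) = 3*1 = 3)
R(d) = -76 + 2*d (R(d) = (-76 + d) + d = -76 + 2*d)
1/(R(o(-10)) + H) = 1/((-76 + 2*3) - 60918) = 1/((-76 + 6) - 60918) = 1/(-70 - 60918) = 1/(-60988) = -1/60988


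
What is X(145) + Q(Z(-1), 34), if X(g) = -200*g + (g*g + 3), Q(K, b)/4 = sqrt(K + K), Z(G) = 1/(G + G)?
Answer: -7972 + 4*I ≈ -7972.0 + 4.0*I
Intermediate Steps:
Z(G) = 1/(2*G)
Q(K, b) = 4*sqrt(2)*sqrt(K) (Q(K, b) = 4*sqrt(K + K) = 4*sqrt(2*K) = 4*(sqrt(2)*sqrt(K)) = 4*sqrt(2)*sqrt(K))
X(g) = 3 + g**2 - 200*g (X(g) = -200*g + (g**2 + 3) = -200*g + (3 + g**2) = 3 + g**2 - 200*g)
X(145) + Q(Z(-1), 34) = (3 + 145**2 - 200*145) + 4*sqrt(2)*sqrt((1/2)/(-1)) = (3 + 21025 - 29000) + 4*sqrt(2)*sqrt((1/2)*(-1)) = -7972 + 4*sqrt(2)*sqrt(-1/2) = -7972 + 4*sqrt(2)*(I*sqrt(2)/2) = -7972 + 4*I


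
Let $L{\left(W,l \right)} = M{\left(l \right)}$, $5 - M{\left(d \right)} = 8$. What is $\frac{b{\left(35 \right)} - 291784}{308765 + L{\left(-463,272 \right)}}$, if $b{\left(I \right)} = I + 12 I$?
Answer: $- \frac{291329}{308762} \approx -0.94354$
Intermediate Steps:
$b{\left(I \right)} = 13 I$
$M{\left(d \right)} = -3$ ($M{\left(d \right)} = 5 - 8 = -3$)
$L{\left(W,l \right)} = -3$
$\frac{b{\left(35 \right)} - 291784}{308765 + L{\left(-463,272 \right)}} = \frac{13 \cdot 35 - 291784}{308765 - 3} = \frac{455 - 291784}{308762} = \left(-291329\right) \frac{1}{308762} = - \frac{291329}{308762}$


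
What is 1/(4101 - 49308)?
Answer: -1/45207 ≈ -2.2120e-5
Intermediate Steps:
1/(4101 - 49308) = 1/(-45207) = -1/45207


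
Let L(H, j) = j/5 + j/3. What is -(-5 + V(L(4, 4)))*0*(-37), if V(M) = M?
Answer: 0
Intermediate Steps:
L(H, j) = 8*j/15 (L(H, j) = j*(⅕) + j*(⅓) = j/5 + j/3 = 8*j/15)
-(-5 + V(L(4, 4)))*0*(-37) = -(-5 + (8/15)*4)*0*(-37) = -(-5 + 32/15)*0*(-37) = -(-43)*0/15*(-37) = -1*0*(-37) = 0*(-37) = 0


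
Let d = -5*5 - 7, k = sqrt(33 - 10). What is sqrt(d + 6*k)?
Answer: sqrt(-32 + 6*sqrt(23)) ≈ 1.7958*I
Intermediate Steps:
k = sqrt(23) ≈ 4.7958
d = -32 (d = -25 - 7 = -32)
sqrt(d + 6*k) = sqrt(-32 + 6*sqrt(23))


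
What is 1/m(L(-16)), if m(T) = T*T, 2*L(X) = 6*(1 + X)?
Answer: 1/2025 ≈ 0.00049383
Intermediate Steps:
L(X) = 3 + 3*X (L(X) = (6*(1 + X))/2 = (6 + 6*X)/2 = 3 + 3*X)
m(T) = T²
1/m(L(-16)) = 1/((3 + 3*(-16))²) = 1/((3 - 48)²) = 1/((-45)²) = 1/2025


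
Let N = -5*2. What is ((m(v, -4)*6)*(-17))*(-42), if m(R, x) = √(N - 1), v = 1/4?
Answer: 4284*I*√11 ≈ 14208.0*I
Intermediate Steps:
v = ¼ ≈ 0.25000
N = -10
m(R, x) = I*√11 (m(R, x) = √(-10 - 1) = √(-11) = I*√11)
((m(v, -4)*6)*(-17))*(-42) = (((I*√11)*6)*(-17))*(-42) = ((6*I*√11)*(-17))*(-42) = -102*I*√11*(-42) = 4284*I*√11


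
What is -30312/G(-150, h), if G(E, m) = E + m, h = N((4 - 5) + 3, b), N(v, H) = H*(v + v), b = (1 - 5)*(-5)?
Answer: 15156/35 ≈ 433.03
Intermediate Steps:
b = 20 (b = -4*(-5) = 20)
N(v, H) = 2*H*v (N(v, H) = H*(2*v) = 2*H*v)
h = 80 (h = 2*20*((4 - 5) + 3) = 2*20*(-1 + 3) = 2*20*2 = 80)
-30312/G(-150, h) = -30312/(-150 + 80) = -30312/(-70) = -30312*(-1/70) = 15156/35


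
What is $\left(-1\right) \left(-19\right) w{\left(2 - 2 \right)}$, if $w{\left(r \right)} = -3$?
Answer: $-57$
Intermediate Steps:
$\left(-1\right) \left(-19\right) w{\left(2 - 2 \right)} = \left(-1\right) \left(-19\right) \left(-3\right) = 19 \left(-3\right) = -57$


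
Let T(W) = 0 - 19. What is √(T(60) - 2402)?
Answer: 3*I*√269 ≈ 49.204*I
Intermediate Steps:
T(W) = -19
√(T(60) - 2402) = √(-19 - 2402) = √(-2421) = 3*I*√269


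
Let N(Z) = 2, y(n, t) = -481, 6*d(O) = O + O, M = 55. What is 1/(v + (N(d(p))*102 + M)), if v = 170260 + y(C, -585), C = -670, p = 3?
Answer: 1/170038 ≈ 5.8810e-6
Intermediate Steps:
d(O) = O/3 (d(O) = (O + O)/6 = (2*O)/6 = O/3)
v = 169779 (v = 170260 - 481 = 169779)
1/(v + (N(d(p))*102 + M)) = 1/(169779 + (2*102 + 55)) = 1/(169779 + (204 + 55)) = 1/(169779 + 259) = 1/170038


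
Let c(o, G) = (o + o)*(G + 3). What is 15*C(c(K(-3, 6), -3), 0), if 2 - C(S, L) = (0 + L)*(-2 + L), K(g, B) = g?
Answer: 30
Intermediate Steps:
c(o, G) = 2*o*(3 + G) (c(o, G) = (2*o)*(3 + G) = 2*o*(3 + G))
C(S, L) = 2 - L*(-2 + L) (C(S, L) = 2 - (0 + L)*(-2 + L) = 2 - L*(-2 + L))
15*C(c(K(-3, 6), -3), 0) = 15*(2 - 1*0² + 2*0) = 15*(2 - 1*0 + 0) = 15*(2 + 0 + 0) = 15*2 = 30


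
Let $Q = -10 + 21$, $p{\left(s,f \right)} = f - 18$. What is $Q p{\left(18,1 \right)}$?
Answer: $-187$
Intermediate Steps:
$p{\left(s,f \right)} = -18 + f$ ($p{\left(s,f \right)} = f - 18 = -18 + f$)
$Q = 11$
$Q p{\left(18,1 \right)} = 11 \left(-18 + 1\right) = 11 \left(-17\right) = -187$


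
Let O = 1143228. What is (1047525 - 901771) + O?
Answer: 1288982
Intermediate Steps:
(1047525 - 901771) + O = (1047525 - 901771) + 1143228 = 145754 + 1143228 = 1288982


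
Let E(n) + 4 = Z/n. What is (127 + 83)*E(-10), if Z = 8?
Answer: -1008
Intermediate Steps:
E(n) = -4 + 8/n
(127 + 83)*E(-10) = (127 + 83)*(-4 + 8/(-10)) = 210*(-4 + 8*(-⅒)) = 210*(-4 - ⅘) = 210*(-24/5) = -1008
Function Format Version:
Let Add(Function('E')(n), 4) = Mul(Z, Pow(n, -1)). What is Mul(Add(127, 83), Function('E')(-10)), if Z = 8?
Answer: -1008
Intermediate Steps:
Function('E')(n) = Add(-4, Mul(8, Pow(n, -1)))
Mul(Add(127, 83), Function('E')(-10)) = Mul(Add(127, 83), Add(-4, Mul(8, Pow(-10, -1)))) = Mul(210, Add(-4, Mul(8, Rational(-1, 10)))) = Mul(210, Add(-4, Rational(-4, 5))) = Mul(210, Rational(-24, 5)) = -1008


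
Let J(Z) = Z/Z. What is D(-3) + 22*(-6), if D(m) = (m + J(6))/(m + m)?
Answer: -395/3 ≈ -131.67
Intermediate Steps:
J(Z) = 1
D(m) = (1 + m)/(2*m) (D(m) = (m + 1)/(m + m) = (1 + m)/((2*m)) = (1 + m)*(1/(2*m)) = (1 + m)/(2*m))
D(-3) + 22*(-6) = (½)*(1 - 3)/(-3) + 22*(-6) = (½)*(-⅓)*(-2) - 132 = ⅓ - 132 = -395/3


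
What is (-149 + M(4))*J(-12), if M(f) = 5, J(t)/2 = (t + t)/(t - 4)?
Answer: -432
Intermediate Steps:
J(t) = 4*t/(-4 + t) (J(t) = 2*((t + t)/(t - 4)) = 2*((2*t)/(-4 + t)) = 2*(2*t/(-4 + t)) = 4*t/(-4 + t))
(-149 + M(4))*J(-12) = (-149 + 5)*(4*(-12)/(-4 - 12)) = -576*(-12)/(-16) = -576*(-12)*(-1)/16 = -144*3 = -432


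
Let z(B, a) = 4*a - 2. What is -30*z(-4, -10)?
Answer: 1260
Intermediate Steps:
z(B, a) = -2 + 4*a
-30*z(-4, -10) = -30*(-2 + 4*(-10)) = -30*(-2 - 40) = -30*(-42) = 1260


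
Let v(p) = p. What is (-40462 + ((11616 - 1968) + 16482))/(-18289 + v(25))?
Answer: 3583/4566 ≈ 0.78471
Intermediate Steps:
(-40462 + ((11616 - 1968) + 16482))/(-18289 + v(25)) = (-40462 + ((11616 - 1968) + 16482))/(-18289 + 25) = (-40462 + (9648 + 16482))/(-18264) = (-40462 + 26130)*(-1/18264) = -14332*(-1/18264) = 3583/4566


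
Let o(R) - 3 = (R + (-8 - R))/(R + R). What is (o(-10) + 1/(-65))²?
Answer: 1936/169 ≈ 11.456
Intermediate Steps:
o(R) = 3 - 4/R (o(R) = 3 + (R + (-8 - R))/(R + R) = 3 - 8*1/(2*R) = 3 - 4/R)
(o(-10) + 1/(-65))² = ((3 - 4/(-10)) + 1/(-65))² = ((3 - 4*(-⅒)) - 1/65)² = ((3 + ⅖) - 1/65)² = (17/5 - 1/65)² = (44/13)² = 1936/169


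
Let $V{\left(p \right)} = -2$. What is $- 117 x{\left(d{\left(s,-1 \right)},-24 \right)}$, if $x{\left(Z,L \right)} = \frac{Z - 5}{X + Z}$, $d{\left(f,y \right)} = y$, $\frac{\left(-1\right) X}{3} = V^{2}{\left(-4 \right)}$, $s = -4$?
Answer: $-54$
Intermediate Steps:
$X = -12$ ($X = - 3 \left(-2\right)^{2} = \left(-3\right) 4 = -12$)
$x{\left(Z,L \right)} = \frac{-5 + Z}{-12 + Z}$ ($x{\left(Z,L \right)} = \frac{Z - 5}{-12 + Z} = \frac{-5 + Z}{-12 + Z}$)
$- 117 x{\left(d{\left(s,-1 \right)},-24 \right)} = - 117 \frac{-5 - 1}{-12 - 1} = - 117 \frac{1}{-13} \left(-6\right) = - 117 \left(\left(- \frac{1}{13}\right) \left(-6\right)\right) = \left(-117\right) \frac{6}{13} = -54$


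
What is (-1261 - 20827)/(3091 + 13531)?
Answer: -11044/8311 ≈ -1.3288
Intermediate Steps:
(-1261 - 20827)/(3091 + 13531) = -22088/16622 = -22088*1/16622 = -11044/8311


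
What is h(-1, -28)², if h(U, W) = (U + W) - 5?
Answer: 1156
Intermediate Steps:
h(U, W) = -5 + U + W
h(-1, -28)² = (-5 - 1 - 28)² = (-34)² = 1156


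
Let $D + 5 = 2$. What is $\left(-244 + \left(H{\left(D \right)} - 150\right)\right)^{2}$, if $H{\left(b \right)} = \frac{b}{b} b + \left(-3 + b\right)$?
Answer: $162409$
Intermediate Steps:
$D = -3$ ($D = -5 + 2 = -3$)
$H{\left(b \right)} = -3 + 2 b$ ($H{\left(b \right)} = 1 b + \left(-3 + b\right) = b + \left(-3 + b\right) = -3 + 2 b$)
$\left(-244 + \left(H{\left(D \right)} - 150\right)\right)^{2} = \left(-244 + \left(\left(-3 + 2 \left(-3\right)\right) - 150\right)\right)^{2} = \left(-244 - 159\right)^{2} = \left(-403\right)^{2} = 162409$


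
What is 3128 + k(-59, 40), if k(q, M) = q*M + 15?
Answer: 783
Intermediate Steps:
k(q, M) = 15 + M*q (k(q, M) = M*q + 15 = 15 + M*q)
3128 + k(-59, 40) = 3128 + (15 + 40*(-59)) = 3128 + (15 - 2360) = 3128 - 2345 = 783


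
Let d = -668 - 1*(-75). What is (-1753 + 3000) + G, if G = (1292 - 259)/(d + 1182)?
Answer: 735516/589 ≈ 1248.8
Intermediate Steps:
d = -593 (d = -668 + 75 = -593)
G = 1033/589 (G = (1292 - 259)/(-593 + 1182) = 1033/589 ≈ 1.7538)
(-1753 + 3000) + G = (-1753 + 3000) + 1033/589 = 1247 + 1033/589 = 735516/589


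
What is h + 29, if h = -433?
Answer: -404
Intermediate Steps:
h + 29 = -433 + 29 = -404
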